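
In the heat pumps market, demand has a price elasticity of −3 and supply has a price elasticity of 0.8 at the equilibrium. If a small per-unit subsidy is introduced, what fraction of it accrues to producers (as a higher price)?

Producer share = 15/19

For a small subsidy around the equilibrium, the benefit split depends on the relative slopes, which at a point are proportional to the elasticities.
Buyer share = εs/(εs + |εd|) = 0.8/(0.8 + 3) = 4/19; seller share = |εd|/(εs + |εd|) = 15/19.
So producers capture 15/19 of the subsidy.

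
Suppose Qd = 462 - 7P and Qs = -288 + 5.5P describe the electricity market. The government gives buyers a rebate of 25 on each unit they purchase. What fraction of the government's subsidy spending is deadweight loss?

DWL / government spending = 11/34

Pre-subsidy: 462 - 7P = -288 + 5.5P gives P* = 60, Q* = 42.
With the rebate, buyers effectively pay Pb = Ps − 25, where Ps is the price sellers receive.
Demand in terms of Ps becomes Qd = 462 − 7(Ps − 25) = 637 - 7Ps. Setting this equal to supply: 637 - 7Ps = -288 + 5.5Ps, so Ps = 74.
Buyers pay Pb = 74 − 25 = 49; Q' = -288 + 5.5·74 = 119.
ΔCS = ½(42 + 119)(60 − 49) = 885.5; ΔPS = ½(42 + 119)(74 − 60) = 1127.
Government spending = 25 × 119 = 2975.
DWL = ½ × 25 × (119 − 42) = 962.5; fraction = 962.5 / 2975 = 11/34.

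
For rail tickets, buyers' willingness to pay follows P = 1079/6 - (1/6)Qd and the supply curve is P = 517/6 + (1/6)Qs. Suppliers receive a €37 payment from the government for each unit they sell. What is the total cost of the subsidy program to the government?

Government cost = €14504

Pre-subsidy: 1079/6 - (1/6)Q = 517/6 + (1/6)Q gives Q* = 281 and P* = 133.
With the subsidy, sellers receive Ps = Pb + 37 for each unit, where Pb is the price buyers pay.
On the curves, Pb = 1079/6 - (1/6)Q and Ps = 517/6 + (1/6)Q; the wedge Ps − Pb = 37 gives 517/6 + (1/6)Q − (1079/6 - (1/6)Q) = 37, so Q' = 392.
Then Pb = 1079/6 − (1/6)·392 = 114.5 and Ps = 517/6 + (1/6)·392 = 151.5.
Government outlay = subsidy × quantity = 37 × 392 = 14504.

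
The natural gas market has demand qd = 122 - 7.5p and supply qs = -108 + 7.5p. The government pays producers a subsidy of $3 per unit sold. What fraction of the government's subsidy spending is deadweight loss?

Pre-subsidy: 122 - 7.5p = -108 + 7.5p gives p* = 46/3, q* = 7.
With the subsidy, sellers receive ps = pb + 3 for each unit, where pb is the price buyers pay.
Supply in terms of pb becomes qs = -108 + 7.5(pb + 3) = -85.5 + 7.5pb. Setting this equal to demand: 122 - 7.5pb = -85.5 + 7.5pb, so pb = 83/6.
Sellers receive ps = 83/6 + 3 = 101/6; q' = 122 − 7.5·(83/6) = 18.25.
ΔCS = ½(7 + 18.25)(46/3 − 83/6) = 18.9375; ΔPS = ½(7 + 18.25)(101/6 − 46/3) = 18.9375.
Government spending = 3 × 18.25 = 54.75.
DWL = ½ × 3 × (18.25 − 7) = 16.875; fraction = 16.875 / 54.75 = 45/146.

DWL / government spending = 45/146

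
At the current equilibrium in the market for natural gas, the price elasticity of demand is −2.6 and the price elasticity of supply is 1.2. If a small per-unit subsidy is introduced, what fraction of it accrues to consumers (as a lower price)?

Consumer share = 6/19

For a small subsidy around the equilibrium, the benefit split depends on the relative slopes, which at a point are proportional to the elasticities.
Buyer share = εs/(εs + |εd|) = 1.2/(1.2 + 2.6) = 6/19; seller share = |εd|/(εs + |εd|) = 13/19.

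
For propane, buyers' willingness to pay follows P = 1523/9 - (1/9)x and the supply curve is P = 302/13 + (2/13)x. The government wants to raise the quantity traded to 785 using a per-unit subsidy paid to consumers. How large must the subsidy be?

At x = 785, from the demand curve buyers pay Pb = 1523/9 − (1/9)·785 = 82; from the supply curve sellers need Ps = 302/13 + (2/13)·785 = 144.
The subsidy must fill the gap: s = Ps − Pb = 144 − 82 = 62.

Required subsidy s = 62 per unit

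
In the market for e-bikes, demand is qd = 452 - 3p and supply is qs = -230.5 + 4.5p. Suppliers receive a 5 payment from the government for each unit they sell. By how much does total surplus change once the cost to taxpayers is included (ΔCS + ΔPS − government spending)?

Net change in total surplus = -22.5

Pre-subsidy: 452 - 3p = -230.5 + 4.5p gives p* = 91, q* = 179.
With the subsidy, sellers receive ps = pb + 5 for each unit, where pb is the price buyers pay.
Supply in terms of pb becomes qs = -230.5 + 4.5(pb + 5) = -208 + 4.5pb. Setting this equal to demand: 452 - 3pb = -208 + 4.5pb, so pb = 88.
Sellers receive ps = 88 + 5 = 93; q' = 452 − 3·88 = 188.
ΔCS = ½(179 + 188)(91 − 88) = 550.5; ΔPS = ½(179 + 188)(93 − 91) = 367.
Government spending = 5 × 188 = 940.
Net change = 550.5 + 367 − 940 = -22.5. The loss equals the DWL triangle ½·5·9.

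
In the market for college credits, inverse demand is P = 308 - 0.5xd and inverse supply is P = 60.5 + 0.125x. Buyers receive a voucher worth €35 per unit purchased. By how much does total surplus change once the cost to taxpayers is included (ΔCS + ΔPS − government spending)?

Net change in total surplus = -€980

Pre-subsidy: 308 - 0.5x = 60.5 + 0.125x gives x* = 396 and P* = 110.
With the rebate, buyers effectively pay Pb = Ps − 35, where Ps is the price sellers receive.
On the curves, Pb = 308 - 0.5x and Ps = 60.5 + 0.125x; the wedge Ps − Pb = 35 gives 60.5 + 0.125x − (308 - 0.5x) = 35, so x' = 452.
Then Pb = 308 − 0.5·452 = 82 and Ps = 60.5 + 0.125·452 = 117.
ΔCS = ½(396 + 452)(110 − 82) = 11872; ΔPS = ½(396 + 452)(117 − 110) = 2968.
Government spending = 35 × 452 = 15820.
Net change = 11872 + 2968 − 15820 = -980. The loss equals the DWL triangle ½·35·56.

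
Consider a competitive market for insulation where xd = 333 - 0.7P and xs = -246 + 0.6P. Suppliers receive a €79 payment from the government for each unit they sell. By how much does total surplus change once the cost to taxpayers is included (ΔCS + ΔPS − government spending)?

Net change in total surplus = -131061/130

Pre-subsidy: 333 - 0.7P = -246 + 0.6P gives P* = 5790/13, x* = 276/13.
With the subsidy, sellers receive Ps = Pb + 79 for each unit, where Pb is the price buyers pay.
Supply in terms of Pb becomes xs = -246 + 0.6(Pb + 79) = -198.6 + 0.6Pb. Setting this equal to demand: 333 - 0.7Pb = -198.6 + 0.6Pb, so Pb = 5316/13.
Sellers receive Ps = 5316/13 + 79 = 6343/13; x' = 333 − 0.7·(5316/13) = 3039/65.
ΔCS = ½(276/13 + 3039/65)(5790/13 − 5316/13) = 1047303/845; ΔPS = ½(276/13 + 3039/65)(6343/13 − 5790/13) = 2443707/1690.
Government spending = 79 × 3039/65 = 240081/65.
Net change = 1047303/845 + 2443707/1690 − 240081/65 = -131061/130. The loss equals the DWL triangle ½·79·1659/65.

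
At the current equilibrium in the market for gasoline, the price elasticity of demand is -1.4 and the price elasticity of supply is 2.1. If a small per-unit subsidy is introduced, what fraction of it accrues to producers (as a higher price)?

Producer share = 0.4

For a small subsidy around the equilibrium, the benefit split depends on the relative slopes, which at a point are proportional to the elasticities.
Buyer share = εs/(εs + |εd|) = 2.1/(2.1 + 1.4) = 0.6; seller share = |εd|/(εs + |εd|) = 0.4.
So producers capture 0.4 of the subsidy.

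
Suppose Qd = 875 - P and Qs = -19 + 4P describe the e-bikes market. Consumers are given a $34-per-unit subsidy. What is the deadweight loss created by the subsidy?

Pre-subsidy: 875 - P = -19 + 4P gives P* = 178.8, Q* = 696.2.
With the rebate, buyers effectively pay Pb = Ps − 34, where Ps is the price sellers receive.
Demand in terms of Ps becomes Qd = 875 − 1(Ps − 34) = 909 - Ps. Setting this equal to supply: 909 - Ps = -19 + 4Ps, so Ps = 185.6.
Buyers pay Pb = 185.6 − 34 = 151.6; Q' = -19 + 4·185.6 = 723.4.
The subsidy expands output by 723.4 − 696.2 = 27.2 past the efficient level; on those units the gap between marginal cost and willingness to pay runs from 0 up to 34.
DWL = ½ × 34 × 27.2 = 462.4.

Deadweight loss = $462.4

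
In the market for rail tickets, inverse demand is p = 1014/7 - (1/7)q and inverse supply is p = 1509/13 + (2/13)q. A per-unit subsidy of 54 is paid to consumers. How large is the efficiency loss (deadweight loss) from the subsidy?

Pre-subsidy: 1014/7 - (1/7)q = 1509/13 + (2/13)q gives q* = 97 and p* = 131.
With the rebate, buyers effectively pay pb = ps − 54, where ps is the price sellers receive.
On the curves, pb = 1014/7 - (1/7)q and ps = 1509/13 + (2/13)q; the wedge ps − pb = 54 gives 1509/13 + (2/13)q − (1014/7 - (1/7)q) = 54, so q' = 279.
Then pb = 1014/7 − (1/7)·279 = 105 and ps = 1509/13 + (2/13)·279 = 159.
The subsidy expands output by 279 − 97 = 182 past the efficient level; on those units the gap between marginal cost and willingness to pay runs from 0 up to 54.
DWL = ½ × 54 × 182 = 4914.

Deadweight loss = 4914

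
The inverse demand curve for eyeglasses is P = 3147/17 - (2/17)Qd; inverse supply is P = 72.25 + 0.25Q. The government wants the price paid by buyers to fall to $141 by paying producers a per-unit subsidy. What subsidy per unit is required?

Required subsidy s = $25 per unit

At a buyer price of 141, quantity demanded is 1573.5 − 8.5·141 = 375.
Sellers supply 375 only when they receive Ps = 72.25 + 0.25·375 = 166.
s = Ps − Pb = 166 − 141 = 25.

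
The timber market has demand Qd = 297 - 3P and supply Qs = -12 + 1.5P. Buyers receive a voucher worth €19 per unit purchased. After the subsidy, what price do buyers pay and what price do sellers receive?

Pre-subsidy: 297 - 3P = -12 + 1.5P gives P* = 206/3, Q* = 91.
With the rebate, buyers effectively pay Pb = Ps − 19, where Ps is the price sellers receive.
Demand in terms of Ps becomes Qd = 297 − 3(Ps − 19) = 354 - 3Ps. Setting this equal to supply: 354 - 3Ps = -12 + 1.5Ps, so Ps = 244/3.
Buyers pay Pb = 244/3 − 19 = 187/3; Q' = -12 + 1.5·(244/3) = 110.

Buyers pay 187/3; sellers receive 244/3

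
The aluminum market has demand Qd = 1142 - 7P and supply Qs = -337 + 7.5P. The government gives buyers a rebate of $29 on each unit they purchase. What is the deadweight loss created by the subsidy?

Deadweight loss = $1522.5

Pre-subsidy: 1142 - 7P = -337 + 7.5P gives P* = 102, Q* = 428.
With the rebate, buyers effectively pay Pb = Ps − 29, where Ps is the price sellers receive.
Demand in terms of Ps becomes Qd = 1142 − 7(Ps − 29) = 1345 - 7Ps. Setting this equal to supply: 1345 - 7Ps = -337 + 7.5Ps, so Ps = 116.
Buyers pay Pb = 116 − 29 = 87; Q' = -337 + 7.5·116 = 533.
The subsidy expands output by 533 − 428 = 105 past the efficient level; on those units the gap between marginal cost and willingness to pay runs from 0 up to 29.
DWL = ½ × 29 × 105 = 1522.5.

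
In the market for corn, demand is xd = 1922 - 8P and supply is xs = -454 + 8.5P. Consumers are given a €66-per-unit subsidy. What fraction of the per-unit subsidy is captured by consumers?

Pre-subsidy: 1922 - 8P = -454 + 8.5P gives P* = 144, x* = 770.
With the rebate, buyers effectively pay Pb = Ps − 66, where Ps is the price sellers receive.
Demand in terms of Ps becomes xd = 1922 − 8(Ps − 66) = 2450 - 8Ps. Setting this equal to supply: 2450 - 8Ps = -454 + 8.5Ps, so Ps = 176.
Buyers pay Pb = 176 − 66 = 110; x' = -454 + 8.5·176 = 1042.
Buyers' price falls by P* − Pb = 144 − 110 = 34; sellers' price rises by Ps − P* = 176 − 144 = 32.
So consumers capture 34/66 = 17/33 of each unit of subsidy.

Consumer share = 17/33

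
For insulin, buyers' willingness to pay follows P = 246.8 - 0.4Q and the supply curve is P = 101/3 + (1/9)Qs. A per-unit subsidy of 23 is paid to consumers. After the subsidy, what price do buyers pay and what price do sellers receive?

Buyers pay 62; sellers receive 85

Pre-subsidy: 246.8 - 0.4Q = 101/3 + (1/9)Q gives Q* = 417 and P* = 80.
With the rebate, buyers effectively pay Pb = Ps − 23, where Ps is the price sellers receive.
On the curves, Pb = 246.8 - 0.4Q and Ps = 101/3 + (1/9)Q; the wedge Ps − Pb = 23 gives 101/3 + (1/9)Q − (246.8 - 0.4Q) = 23, so Q' = 462.
Then Pb = 246.8 − 0.4·462 = 62 and Ps = 101/3 + (1/9)·462 = 85.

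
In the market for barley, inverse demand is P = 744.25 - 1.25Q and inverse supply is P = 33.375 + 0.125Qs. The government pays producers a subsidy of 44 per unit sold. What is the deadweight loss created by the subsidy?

Deadweight loss = 704

Pre-subsidy: 744.25 - 1.25Q = 33.375 + 0.125Q gives Q* = 517 and P* = 98.
With the subsidy, sellers receive Ps = Pb + 44 for each unit, where Pb is the price buyers pay.
On the curves, Pb = 744.25 - 1.25Q and Ps = 33.375 + 0.125Q; the wedge Ps − Pb = 44 gives 33.375 + 0.125Q − (744.25 - 1.25Q) = 44, so Q' = 549.
Then Pb = 744.25 − 1.25·549 = 58 and Ps = 33.375 + 0.125·549 = 102.
The subsidy expands output by 549 − 517 = 32 past the efficient level; on those units the gap between marginal cost and willingness to pay runs from 0 up to 44.
DWL = ½ × 44 × 32 = 704.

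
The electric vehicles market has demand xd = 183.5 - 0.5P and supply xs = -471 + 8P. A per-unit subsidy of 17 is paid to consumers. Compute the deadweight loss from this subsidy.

Pre-subsidy: 183.5 - 0.5P = -471 + 8P gives P* = 77, x* = 145.
With the rebate, buyers effectively pay Pb = Ps − 17, where Ps is the price sellers receive.
Demand in terms of Ps becomes xd = 183.5 − 0.5(Ps − 17) = 192 - 0.5Ps. Setting this equal to supply: 192 - 0.5Ps = -471 + 8Ps, so Ps = 78.
Buyers pay Pb = 78 − 17 = 61; x' = -471 + 8·78 = 153.
The subsidy expands output by 153 − 145 = 8 past the efficient level; on those units the gap between marginal cost and willingness to pay runs from 0 up to 17.
DWL = ½ × 17 × 8 = 68.

Deadweight loss = 68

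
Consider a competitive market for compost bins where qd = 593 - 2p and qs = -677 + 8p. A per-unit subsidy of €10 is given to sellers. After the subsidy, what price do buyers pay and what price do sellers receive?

Buyers pay €119; sellers receive €129

Pre-subsidy: 593 - 2p = -677 + 8p gives p* = 127, q* = 339.
With the subsidy, sellers receive ps = pb + 10 for each unit, where pb is the price buyers pay.
Supply in terms of pb becomes qs = -677 + 8(pb + 10) = -597 + 8pb. Setting this equal to demand: 593 - 2pb = -597 + 8pb, so pb = 119.
Sellers receive ps = 119 + 10 = 129; q' = 593 − 2·119 = 355.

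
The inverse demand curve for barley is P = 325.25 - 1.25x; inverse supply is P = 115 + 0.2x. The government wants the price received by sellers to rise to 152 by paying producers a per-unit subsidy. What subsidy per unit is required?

At a seller price of 152, quantity supplied is -575 + 5·152 = 185.
Buyers absorb 185 only when they pay Pb = 325.25 − 1.25·185 = 94.
s = Ps − Pb = 152 − 94 = 58.

Required subsidy s = 58 per unit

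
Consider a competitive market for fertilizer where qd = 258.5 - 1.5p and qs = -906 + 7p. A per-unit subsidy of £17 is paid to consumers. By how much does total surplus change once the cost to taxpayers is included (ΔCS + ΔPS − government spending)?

Net change in total surplus = -£178.5

Pre-subsidy: 258.5 - 1.5p = -906 + 7p gives p* = 137, q* = 53.
With the rebate, buyers effectively pay pb = ps − 17, where ps is the price sellers receive.
Demand in terms of ps becomes qd = 258.5 − 1.5(ps − 17) = 284 - 1.5ps. Setting this equal to supply: 284 - 1.5ps = -906 + 7ps, so ps = 140.
Buyers pay pb = 140 − 17 = 123; q' = -906 + 7·140 = 74.
ΔCS = ½(53 + 74)(137 − 123) = 889; ΔPS = ½(53 + 74)(140 − 137) = 190.5.
Government spending = 17 × 74 = 1258.
Net change = 889 + 190.5 − 1258 = -178.5. The loss equals the DWL triangle ½·17·21.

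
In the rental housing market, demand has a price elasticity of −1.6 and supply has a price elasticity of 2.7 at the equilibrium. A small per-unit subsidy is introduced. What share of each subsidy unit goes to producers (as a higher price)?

For a small subsidy around the equilibrium, the benefit split depends on the relative slopes, which at a point are proportional to the elasticities.
Buyer share = εs/(εs + |εd|) = 2.7/(2.7 + 1.6) = 27/43; seller share = |εd|/(εs + |εd|) = 16/43.
So producers capture 16/43 of the subsidy.

Producer share = 16/43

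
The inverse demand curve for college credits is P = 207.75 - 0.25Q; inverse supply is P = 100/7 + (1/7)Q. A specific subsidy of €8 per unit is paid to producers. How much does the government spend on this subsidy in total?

Government cost = 45128/11

Pre-subsidy: 207.75 - 0.25Q = 100/7 + (1/7)Q gives Q* = 5417/11 and P* = 931/11.
With the subsidy, sellers receive Ps = Pb + 8 for each unit, where Pb is the price buyers pay.
On the curves, Pb = 207.75 - 0.25Q and Ps = 100/7 + (1/7)Q; the wedge Ps − Pb = 8 gives 100/7 + (1/7)Q − (207.75 - 0.25Q) = 8, so Q' = 5641/11.
Then Pb = 207.75 − 0.25·(5641/11) = 875/11 and Ps = 100/7 + (1/7)·(5641/11) = 963/11.
Government outlay = subsidy × quantity = 8 × 5641/11 = 45128/11.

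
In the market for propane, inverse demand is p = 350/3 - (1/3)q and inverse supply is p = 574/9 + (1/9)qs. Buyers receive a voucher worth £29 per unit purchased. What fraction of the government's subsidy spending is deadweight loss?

Pre-subsidy: 350/3 - (1/3)q = 574/9 + (1/9)q gives q* = 119 and p* = 77.
With the rebate, buyers effectively pay pb = ps − 29, where ps is the price sellers receive.
On the curves, pb = 350/3 - (1/3)q and ps = 574/9 + (1/9)q; the wedge ps − pb = 29 gives 574/9 + (1/9)q − (350/3 - (1/3)q) = 29, so q' = 184.25.
Then pb = 350/3 − (1/3)·184.25 = 55.25 and ps = 574/9 + (1/9)·184.25 = 84.25.
ΔCS = ½(119 + 184.25)(77 − 55.25) = 3297.84375; ΔPS = ½(119 + 184.25)(84.25 − 77) = 1099.28125.
Government spending = 29 × 184.25 = 5343.25.
DWL = ½ × 29 × (184.25 − 119) = 946.125; fraction = 946.125 / 5343.25 = 261/1474.

DWL / government spending = 261/1474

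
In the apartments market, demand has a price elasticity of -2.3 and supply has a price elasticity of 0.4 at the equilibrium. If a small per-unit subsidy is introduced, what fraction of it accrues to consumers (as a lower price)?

Consumer share = 4/27

For a small subsidy around the equilibrium, the benefit split depends on the relative slopes, which at a point are proportional to the elasticities.
Buyer share = εs/(εs + |εd|) = 0.4/(0.4 + 2.3) = 4/27; seller share = |εd|/(εs + |εd|) = 23/27.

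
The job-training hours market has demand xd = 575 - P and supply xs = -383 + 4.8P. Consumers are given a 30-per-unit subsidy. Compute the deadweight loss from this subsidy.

Pre-subsidy: 575 - P = -383 + 4.8P gives P* = 4790/29, x* = 11885/29.
With the rebate, buyers effectively pay Pb = Ps − 30, where Ps is the price sellers receive.
Demand in terms of Ps becomes xd = 575 − 1(Ps − 30) = 605 - Ps. Setting this equal to supply: 605 - Ps = -383 + 4.8Ps, so Ps = 4940/29.
Buyers pay Pb = 4940/29 − 30 = 4070/29; x' = -383 + 4.8·(4940/29) = 12605/29.
The subsidy expands output by 12605/29 − 11885/29 = 720/29 past the efficient level; on those units the gap between marginal cost and willingness to pay runs from 0 up to 30.
DWL = ½ × 30 × 720/29 = 10800/29.

Deadweight loss = 10800/29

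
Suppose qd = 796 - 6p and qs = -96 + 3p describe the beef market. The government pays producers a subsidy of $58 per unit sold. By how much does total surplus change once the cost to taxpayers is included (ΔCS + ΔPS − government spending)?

Net change in total surplus = -$3364

Pre-subsidy: 796 - 6p = -96 + 3p gives p* = 892/9, q* = 604/3.
With the subsidy, sellers receive ps = pb + 58 for each unit, where pb is the price buyers pay.
Supply in terms of pb becomes qs = -96 + 3(pb + 58) = 78 + 3pb. Setting this equal to demand: 796 - 6pb = 78 + 3pb, so pb = 718/9.
Sellers receive ps = 718/9 + 58 = 1240/9; q' = 796 − 6·(718/9) = 952/3.
ΔCS = ½(604/3 + 952/3)(892/9 − 718/9) = 45124/9; ΔPS = ½(604/3 + 952/3)(1240/9 − 892/9) = 90248/9.
Government spending = 58 × 952/3 = 55216/3.
Net change = 45124/9 + 90248/9 − 55216/3 = -3364. The loss equals the DWL triangle ½·58·116.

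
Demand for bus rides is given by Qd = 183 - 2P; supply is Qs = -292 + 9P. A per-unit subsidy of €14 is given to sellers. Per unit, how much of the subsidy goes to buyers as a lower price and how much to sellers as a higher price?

Pre-subsidy: 183 - 2P = -292 + 9P gives P* = 475/11, Q* = 1063/11.
With the subsidy, sellers receive Ps = Pb + 14 for each unit, where Pb is the price buyers pay.
Supply in terms of Pb becomes Qs = -292 + 9(Pb + 14) = -166 + 9Pb. Setting this equal to demand: 183 - 2Pb = -166 + 9Pb, so Pb = 349/11.
Sellers receive Ps = 349/11 + 14 = 503/11; Q' = 183 − 2·(349/11) = 1315/11.
Buyers' price falls by P* − Pb = 475/11 − 349/11 = 126/11; sellers' price rises by Ps − P* = 503/11 − 475/11 = 28/11.

Buyers gain 126/11 per unit; sellers gain 28/11 per unit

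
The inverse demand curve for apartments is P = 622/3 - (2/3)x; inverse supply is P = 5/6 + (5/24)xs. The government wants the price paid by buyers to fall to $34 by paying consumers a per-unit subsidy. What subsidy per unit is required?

At a buyer price of 34, quantity demanded is 311 − 1.5·34 = 260.
Sellers supply 260 only when they receive Ps = 5/6 + (5/24)·260 = 55.
s = Ps − Pb = 55 − 34 = 21.

Required subsidy s = $21 per unit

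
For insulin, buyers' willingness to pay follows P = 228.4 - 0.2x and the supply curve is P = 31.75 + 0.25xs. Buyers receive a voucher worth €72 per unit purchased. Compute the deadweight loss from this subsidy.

Pre-subsidy: 228.4 - 0.2x = 31.75 + 0.25x gives x* = 437 and P* = 141.
With the rebate, buyers effectively pay Pb = Ps − 72, where Ps is the price sellers receive.
On the curves, Pb = 228.4 - 0.2x and Ps = 31.75 + 0.25x; the wedge Ps − Pb = 72 gives 31.75 + 0.25x − (228.4 - 0.2x) = 72, so x' = 597.
Then Pb = 228.4 − 0.2·597 = 109 and Ps = 31.75 + 0.25·597 = 181.
The subsidy expands output by 597 − 437 = 160 past the efficient level; on those units the gap between marginal cost and willingness to pay runs from 0 up to 72.
DWL = ½ × 72 × 160 = 5760.

Deadweight loss = €5760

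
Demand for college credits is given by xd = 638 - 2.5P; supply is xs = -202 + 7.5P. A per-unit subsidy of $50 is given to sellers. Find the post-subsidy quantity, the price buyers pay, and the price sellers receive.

x' = 521.75; buyers pay $46.5; sellers receive $96.5

Pre-subsidy: 638 - 2.5P = -202 + 7.5P gives P* = 84, x* = 428.
With the subsidy, sellers receive Ps = Pb + 50 for each unit, where Pb is the price buyers pay.
Supply in terms of Pb becomes xs = -202 + 7.5(Pb + 50) = 173 + 7.5Pb. Setting this equal to demand: 638 - 2.5Pb = 173 + 7.5Pb, so Pb = 46.5.
Sellers receive Ps = 46.5 + 50 = 96.5; x' = 638 − 2.5·46.5 = 521.75.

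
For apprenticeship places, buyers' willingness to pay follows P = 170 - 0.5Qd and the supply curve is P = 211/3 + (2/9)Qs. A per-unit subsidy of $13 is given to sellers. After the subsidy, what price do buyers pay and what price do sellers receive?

Pre-subsidy: 170 - 0.5Q = 211/3 + (2/9)Q gives Q* = 138 and P* = 101.
With the subsidy, sellers receive Ps = Pb + 13 for each unit, where Pb is the price buyers pay.
On the curves, Pb = 170 - 0.5Q and Ps = 211/3 + (2/9)Q; the wedge Ps − Pb = 13 gives 211/3 + (2/9)Q − (170 - 0.5Q) = 13, so Q' = 156.
Then Pb = 170 − 0.5·156 = 92 and Ps = 211/3 + (2/9)·156 = 105.

Buyers pay $92; sellers receive $105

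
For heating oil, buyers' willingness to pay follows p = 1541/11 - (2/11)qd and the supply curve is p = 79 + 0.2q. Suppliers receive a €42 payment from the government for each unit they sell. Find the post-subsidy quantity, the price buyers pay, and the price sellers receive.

Pre-subsidy: 1541/11 - (2/11)q = 79 + 0.2q gives q* = 160 and p* = 111.
With the subsidy, sellers receive ps = pb + 42 for each unit, where pb is the price buyers pay.
On the curves, pb = 1541/11 - (2/11)q and ps = 79 + 0.2q; the wedge ps − pb = 42 gives 79 + 0.2q − (1541/11 - (2/11)q) = 42, so q' = 270.
Then pb = 1541/11 − (2/11)·270 = 91 and ps = 79 + 0.2·270 = 133.

q' = 270; buyers pay €91; sellers receive €133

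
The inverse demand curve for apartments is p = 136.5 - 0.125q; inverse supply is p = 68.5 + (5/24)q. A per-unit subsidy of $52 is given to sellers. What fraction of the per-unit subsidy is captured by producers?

Producer share = 0.625

Pre-subsidy: 136.5 - 0.125q = 68.5 + (5/24)q gives q* = 204 and p* = 111.
With the subsidy, sellers receive ps = pb + 52 for each unit, where pb is the price buyers pay.
On the curves, pb = 136.5 - 0.125q and ps = 68.5 + (5/24)q; the wedge ps − pb = 52 gives 68.5 + (5/24)q − (136.5 - 0.125q) = 52, so q' = 360.
Then pb = 136.5 − 0.125·360 = 91.5 and ps = 68.5 + (5/24)·360 = 143.5.
Buyers' price falls by p* − pb = 111 − 91.5 = 19.5; sellers' price rises by ps − p* = 143.5 − 111 = 32.5.
So producers capture 32.5/52 = 0.625 of each unit of subsidy.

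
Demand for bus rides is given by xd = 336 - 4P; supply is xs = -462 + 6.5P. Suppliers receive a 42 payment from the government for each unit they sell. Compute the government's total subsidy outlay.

Pre-subsidy: 336 - 4P = -462 + 6.5P gives P* = 76, x* = 32.
With the subsidy, sellers receive Ps = Pb + 42 for each unit, where Pb is the price buyers pay.
Supply in terms of Pb becomes xs = -462 + 6.5(Pb + 42) = -189 + 6.5Pb. Setting this equal to demand: 336 - 4Pb = -189 + 6.5Pb, so Pb = 50.
Sellers receive Ps = 50 + 42 = 92; x' = 336 − 4·50 = 136.
Government outlay = subsidy × quantity = 42 × 136 = 5712.

Government cost = 5712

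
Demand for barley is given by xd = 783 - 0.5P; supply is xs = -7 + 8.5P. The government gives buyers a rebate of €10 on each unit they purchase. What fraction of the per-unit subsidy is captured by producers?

Producer share = 1/18

Pre-subsidy: 783 - 0.5P = -7 + 8.5P gives P* = 790/9, x* = 6652/9.
With the rebate, buyers effectively pay Pb = Ps − 10, where Ps is the price sellers receive.
Demand in terms of Ps becomes xd = 783 − 0.5(Ps − 10) = 788 - 0.5Ps. Setting this equal to supply: 788 - 0.5Ps = -7 + 8.5Ps, so Ps = 265/3.
Buyers pay Pb = 265/3 − 10 = 235/3; x' = -7 + 8.5·(265/3) = 4463/6.
Buyers' price falls by P* − Pb = 790/9 − 235/3 = 85/9; sellers' price rises by Ps − P* = 265/3 − 790/9 = 5/9.
So producers capture (5/9)/10 = 1/18 of each unit of subsidy.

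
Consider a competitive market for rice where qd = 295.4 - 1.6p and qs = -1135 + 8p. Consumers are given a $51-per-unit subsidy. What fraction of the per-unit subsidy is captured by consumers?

Consumer share = 5/6

Pre-subsidy: 295.4 - 1.6p = -1135 + 8p gives p* = 149, q* = 57.
With the rebate, buyers effectively pay pb = ps − 51, where ps is the price sellers receive.
Demand in terms of ps becomes qd = 295.4 − 1.6(ps − 51) = 377 - 1.6ps. Setting this equal to supply: 377 - 1.6ps = -1135 + 8ps, so ps = 157.5.
Buyers pay pb = 157.5 − 51 = 106.5; q' = -1135 + 8·157.5 = 125.
Buyers' price falls by p* − pb = 149 − 106.5 = 42.5; sellers' price rises by ps − p* = 157.5 − 149 = 8.5.
So consumers capture 42.5/51 = 5/6 of each unit of subsidy.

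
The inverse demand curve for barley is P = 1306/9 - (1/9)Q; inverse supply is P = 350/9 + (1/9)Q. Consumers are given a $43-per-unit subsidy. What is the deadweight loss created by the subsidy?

Pre-subsidy: 1306/9 - (1/9)Q = 350/9 + (1/9)Q gives Q* = 478 and P* = 92.
With the rebate, buyers effectively pay Pb = Ps − 43, where Ps is the price sellers receive.
On the curves, Pb = 1306/9 - (1/9)Q and Ps = 350/9 + (1/9)Q; the wedge Ps − Pb = 43 gives 350/9 + (1/9)Q − (1306/9 - (1/9)Q) = 43, so Q' = 671.5.
Then Pb = 1306/9 − (1/9)·671.5 = 70.5 and Ps = 350/9 + (1/9)·671.5 = 113.5.
The subsidy expands output by 671.5 − 478 = 193.5 past the efficient level; on those units the gap between marginal cost and willingness to pay runs from 0 up to 43.
DWL = ½ × 43 × 193.5 = 4160.25.

Deadweight loss = $4160.25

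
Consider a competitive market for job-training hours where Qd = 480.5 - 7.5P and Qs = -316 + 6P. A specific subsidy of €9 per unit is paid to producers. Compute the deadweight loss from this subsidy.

Pre-subsidy: 480.5 - 7.5P = -316 + 6P gives P* = 59, Q* = 38.
With the subsidy, sellers receive Ps = Pb + 9 for each unit, where Pb is the price buyers pay.
Supply in terms of Pb becomes Qs = -316 + 6(Pb + 9) = -262 + 6Pb. Setting this equal to demand: 480.5 - 7.5Pb = -262 + 6Pb, so Pb = 55.
Sellers receive Ps = 55 + 9 = 64; Q' = 480.5 − 7.5·55 = 68.
The subsidy expands output by 68 − 38 = 30 past the efficient level; on those units the gap between marginal cost and willingness to pay runs from 0 up to 9.
DWL = ½ × 9 × 30 = 135.

Deadweight loss = €135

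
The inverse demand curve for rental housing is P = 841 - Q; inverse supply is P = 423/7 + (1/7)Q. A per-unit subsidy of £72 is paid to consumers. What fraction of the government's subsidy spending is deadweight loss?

Pre-subsidy: 841 - Q = 423/7 + (1/7)Q gives Q* = 683 and P* = 158.
With the rebate, buyers effectively pay Pb = Ps − 72, where Ps is the price sellers receive.
On the curves, Pb = 841 - Q and Ps = 423/7 + (1/7)Q; the wedge Ps − Pb = 72 gives 423/7 + (1/7)Q − (841 - Q) = 72, so Q' = 746.
Then Pb = 841 − 1·746 = 95 and Ps = 423/7 + (1/7)·746 = 167.
ΔCS = ½(683 + 746)(158 − 95) = 45013.5; ΔPS = ½(683 + 746)(167 − 158) = 6430.5.
Government spending = 72 × 746 = 53712.
DWL = ½ × 72 × (746 − 683) = 2268; fraction = 2268 / 53712 = 63/1492.

DWL / government spending = 63/1492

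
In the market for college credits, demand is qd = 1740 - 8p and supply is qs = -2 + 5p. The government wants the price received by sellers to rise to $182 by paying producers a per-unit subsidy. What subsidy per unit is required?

At a seller price of 182, quantity supplied is -2 + 5·182 = 908.
Buyers absorb 908 only when they pay pb with 1740 − 8·pb = 908, i.e. pb = 104.
s = ps − pb = 182 − 104 = 78.

Required subsidy s = $78 per unit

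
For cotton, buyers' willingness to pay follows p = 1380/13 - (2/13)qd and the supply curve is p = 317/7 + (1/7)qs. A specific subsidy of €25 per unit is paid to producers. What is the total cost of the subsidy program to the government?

Pre-subsidy: 1380/13 - (2/13)q = 317/7 + (1/7)q gives q* = 5539/27 and p* = 2014/27.
With the subsidy, sellers receive ps = pb + 25 for each unit, where pb is the price buyers pay.
On the curves, pb = 1380/13 - (2/13)q and ps = 317/7 + (1/7)q; the wedge ps − pb = 25 gives 317/7 + (1/7)q − (1380/13 - (2/13)q) = 25, so q' = 7814/27.
Then pb = 1380/13 − (2/13)·(7814/27) = 1664/27 and ps = 317/7 + (1/7)·(7814/27) = 2339/27.
Government outlay = subsidy × quantity = 25 × 7814/27 = 195350/27.

Government cost = 195350/27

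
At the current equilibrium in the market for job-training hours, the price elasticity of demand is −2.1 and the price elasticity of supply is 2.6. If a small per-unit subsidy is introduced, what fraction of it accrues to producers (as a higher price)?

For a small subsidy around the equilibrium, the benefit split depends on the relative slopes, which at a point are proportional to the elasticities.
Buyer share = εs/(εs + |εd|) = 2.6/(2.6 + 2.1) = 26/47; seller share = |εd|/(εs + |εd|) = 21/47.
So producers capture 21/47 of the subsidy.

Producer share = 21/47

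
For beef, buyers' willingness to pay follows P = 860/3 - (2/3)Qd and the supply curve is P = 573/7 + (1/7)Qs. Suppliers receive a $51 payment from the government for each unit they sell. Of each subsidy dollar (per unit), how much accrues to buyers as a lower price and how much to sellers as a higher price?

Pre-subsidy: 860/3 - (2/3)Q = 573/7 + (1/7)Q gives Q* = 253 and P* = 118.
With the subsidy, sellers receive Ps = Pb + 51 for each unit, where Pb is the price buyers pay.
On the curves, Pb = 860/3 - (2/3)Q and Ps = 573/7 + (1/7)Q; the wedge Ps − Pb = 51 gives 573/7 + (1/7)Q − (860/3 - (2/3)Q) = 51, so Q' = 316.
Then Pb = 860/3 − (2/3)·316 = 76 and Ps = 573/7 + (1/7)·316 = 127.
Buyers' price falls by P* − Pb = 118 − 76 = 42; sellers' price rises by Ps − P* = 127 − 118 = 9.

Buyers gain $42 per unit; sellers gain $9 per unit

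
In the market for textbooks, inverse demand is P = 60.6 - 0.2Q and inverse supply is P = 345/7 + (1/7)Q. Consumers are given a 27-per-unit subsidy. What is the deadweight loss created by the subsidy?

Pre-subsidy: 60.6 - 0.2Q = 345/7 + (1/7)Q gives Q* = 33 and P* = 54.
With the rebate, buyers effectively pay Pb = Ps − 27, where Ps is the price sellers receive.
On the curves, Pb = 60.6 - 0.2Q and Ps = 345/7 + (1/7)Q; the wedge Ps − Pb = 27 gives 345/7 + (1/7)Q − (60.6 - 0.2Q) = 27, so Q' = 111.75.
Then Pb = 60.6 − 0.2·111.75 = 38.25 and Ps = 345/7 + (1/7)·111.75 = 65.25.
The subsidy expands output by 111.75 − 33 = 78.75 past the efficient level; on those units the gap between marginal cost and willingness to pay runs from 0 up to 27.
DWL = ½ × 27 × 78.75 = 1063.125.

Deadweight loss = 1063.125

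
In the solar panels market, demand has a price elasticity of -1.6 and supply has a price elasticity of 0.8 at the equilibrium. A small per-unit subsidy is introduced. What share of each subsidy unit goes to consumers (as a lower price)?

Consumer share = 1/3

For a small subsidy around the equilibrium, the benefit split depends on the relative slopes, which at a point are proportional to the elasticities.
Buyer share = εs/(εs + |εd|) = 0.8/(0.8 + 1.6) = 1/3; seller share = |εd|/(εs + |εd|) = 2/3.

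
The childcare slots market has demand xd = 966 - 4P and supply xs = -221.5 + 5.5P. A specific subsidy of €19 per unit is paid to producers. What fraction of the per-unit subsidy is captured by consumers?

Pre-subsidy: 966 - 4P = -221.5 + 5.5P gives P* = 125, x* = 466.
With the subsidy, sellers receive Ps = Pb + 19 for each unit, where Pb is the price buyers pay.
Supply in terms of Pb becomes xs = -221.5 + 5.5(Pb + 19) = -117 + 5.5Pb. Setting this equal to demand: 966 - 4Pb = -117 + 5.5Pb, so Pb = 114.
Sellers receive Ps = 114 + 19 = 133; x' = 966 − 4·114 = 510.
Buyers' price falls by P* − Pb = 125 − 114 = 11; sellers' price rises by Ps − P* = 133 − 125 = 8.
So consumers capture 11/19 = 11/19 of each unit of subsidy.

Consumer share = 11/19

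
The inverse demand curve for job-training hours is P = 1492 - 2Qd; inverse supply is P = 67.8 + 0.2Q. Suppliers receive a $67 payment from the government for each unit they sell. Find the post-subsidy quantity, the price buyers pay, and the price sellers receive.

Pre-subsidy: 1492 - 2Q = 67.8 + 0.2Q gives Q* = 7121/11 and P* = 2170/11.
With the subsidy, sellers receive Ps = Pb + 67 for each unit, where Pb is the price buyers pay.
On the curves, Pb = 1492 - 2Q and Ps = 67.8 + 0.2Q; the wedge Ps − Pb = 67 gives 67.8 + 0.2Q − (1492 - 2Q) = 67, so Q' = 7456/11.
Then Pb = 1492 − 2·(7456/11) = 1500/11 and Ps = 67.8 + 0.2·(7456/11) = 2237/11.

Q' = 7456/11; buyers pay 1500/11; sellers receive 2237/11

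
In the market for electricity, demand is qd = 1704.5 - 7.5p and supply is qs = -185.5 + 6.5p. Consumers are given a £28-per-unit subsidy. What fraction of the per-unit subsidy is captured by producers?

Pre-subsidy: 1704.5 - 7.5p = -185.5 + 6.5p gives p* = 135, q* = 692.
With the rebate, buyers effectively pay pb = ps − 28, where ps is the price sellers receive.
Demand in terms of ps becomes qd = 1704.5 − 7.5(ps − 28) = 1914.5 - 7.5ps. Setting this equal to supply: 1914.5 - 7.5ps = -185.5 + 6.5ps, so ps = 150.
Buyers pay pb = 150 − 28 = 122; q' = -185.5 + 6.5·150 = 789.5.
Buyers' price falls by p* − pb = 135 − 122 = 13; sellers' price rises by ps − p* = 150 − 135 = 15.
So producers capture 15/28 = 15/28 of each unit of subsidy.

Producer share = 15/28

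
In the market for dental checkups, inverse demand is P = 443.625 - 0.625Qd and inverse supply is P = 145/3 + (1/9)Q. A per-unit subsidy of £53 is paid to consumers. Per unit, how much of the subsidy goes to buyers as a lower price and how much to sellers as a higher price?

Pre-subsidy: 443.625 - 0.625Q = 145/3 + (1/9)Q gives Q* = 537 and P* = 108.
With the rebate, buyers effectively pay Pb = Ps − 53, where Ps is the price sellers receive.
On the curves, Pb = 443.625 - 0.625Q and Ps = 145/3 + (1/9)Q; the wedge Ps − Pb = 53 gives 145/3 + (1/9)Q − (443.625 - 0.625Q) = 53, so Q' = 609.
Then Pb = 443.625 − 0.625·609 = 63 and Ps = 145/3 + (1/9)·609 = 116.
Buyers' price falls by P* − Pb = 108 − 63 = 45; sellers' price rises by Ps − P* = 116 − 108 = 8.

Buyers gain £45 per unit; sellers gain £8 per unit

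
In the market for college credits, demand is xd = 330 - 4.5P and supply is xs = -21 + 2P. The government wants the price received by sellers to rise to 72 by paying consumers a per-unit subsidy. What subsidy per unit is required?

At a seller price of 72, quantity supplied is -21 + 2·72 = 123.
Buyers absorb 123 only when they pay Pb with 330 − 4.5·Pb = 123, i.e. Pb = 46.
s = Ps − Pb = 72 − 46 = 26.

Required subsidy s = 26 per unit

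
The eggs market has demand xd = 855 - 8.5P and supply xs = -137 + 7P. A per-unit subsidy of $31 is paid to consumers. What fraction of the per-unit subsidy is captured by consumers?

Consumer share = 14/31

Pre-subsidy: 855 - 8.5P = -137 + 7P gives P* = 64, x* = 311.
With the rebate, buyers effectively pay Pb = Ps − 31, where Ps is the price sellers receive.
Demand in terms of Ps becomes xd = 855 − 8.5(Ps − 31) = 1118.5 - 8.5Ps. Setting this equal to supply: 1118.5 - 8.5Ps = -137 + 7Ps, so Ps = 81.
Buyers pay Pb = 81 − 31 = 50; x' = -137 + 7·81 = 430.
Buyers' price falls by P* − Pb = 64 − 50 = 14; sellers' price rises by Ps − P* = 81 − 64 = 17.
So consumers capture 14/31 = 14/31 of each unit of subsidy.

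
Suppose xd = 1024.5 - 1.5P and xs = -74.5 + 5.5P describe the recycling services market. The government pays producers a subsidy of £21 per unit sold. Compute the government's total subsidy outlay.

Government cost = £17088.75

Pre-subsidy: 1024.5 - 1.5P = -74.5 + 5.5P gives P* = 157, x* = 789.
With the subsidy, sellers receive Ps = Pb + 21 for each unit, where Pb is the price buyers pay.
Supply in terms of Pb becomes xs = -74.5 + 5.5(Pb + 21) = 41 + 5.5Pb. Setting this equal to demand: 1024.5 - 1.5Pb = 41 + 5.5Pb, so Pb = 140.5.
Sellers receive Ps = 140.5 + 21 = 161.5; x' = 1024.5 − 1.5·140.5 = 813.75.
Government outlay = subsidy × quantity = 21 × 813.75 = 17088.75.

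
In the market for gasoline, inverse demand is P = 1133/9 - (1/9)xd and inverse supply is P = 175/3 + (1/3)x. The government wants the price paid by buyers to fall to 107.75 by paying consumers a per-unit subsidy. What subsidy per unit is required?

At a buyer price of 107.75, quantity demanded is 1133 − 9·107.75 = 163.25.
Sellers supply 163.25 only when they receive Ps = 175/3 + (1/3)·163.25 = 112.75.
s = Ps − Pb = 112.75 − 107.75 = 5.

Required subsidy s = 5 per unit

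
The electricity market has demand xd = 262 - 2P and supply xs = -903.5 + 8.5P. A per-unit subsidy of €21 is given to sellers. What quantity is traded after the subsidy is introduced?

Pre-subsidy: 262 - 2P = -903.5 + 8.5P gives P* = 111, x* = 40.
With the subsidy, sellers receive Ps = Pb + 21 for each unit, where Pb is the price buyers pay.
Supply in terms of Pb becomes xs = -903.5 + 8.5(Pb + 21) = -725 + 8.5Pb. Setting this equal to demand: 262 - 2Pb = -725 + 8.5Pb, so Pb = 94.
Sellers receive Ps = 94 + 21 = 115; x' = 262 − 2·94 = 74.

x' = 74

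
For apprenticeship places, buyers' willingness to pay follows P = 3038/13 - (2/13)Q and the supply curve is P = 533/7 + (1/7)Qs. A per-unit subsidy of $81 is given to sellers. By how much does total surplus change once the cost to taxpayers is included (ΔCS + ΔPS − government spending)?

Net change in total surplus = -$11056.5

Pre-subsidy: 3038/13 - (2/13)Q = 533/7 + (1/7)Q gives Q* = 531 and P* = 152.
With the subsidy, sellers receive Ps = Pb + 81 for each unit, where Pb is the price buyers pay.
On the curves, Pb = 3038/13 - (2/13)Q and Ps = 533/7 + (1/7)Q; the wedge Ps − Pb = 81 gives 533/7 + (1/7)Q − (3038/13 - (2/13)Q) = 81, so Q' = 804.
Then Pb = 3038/13 − (2/13)·804 = 110 and Ps = 533/7 + (1/7)·804 = 191.
ΔCS = ½(531 + 804)(152 − 110) = 28035; ΔPS = ½(531 + 804)(191 − 152) = 26032.5.
Government spending = 81 × 804 = 65124.
Net change = 28035 + 26032.5 − 65124 = -11056.5. The loss equals the DWL triangle ½·81·273.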